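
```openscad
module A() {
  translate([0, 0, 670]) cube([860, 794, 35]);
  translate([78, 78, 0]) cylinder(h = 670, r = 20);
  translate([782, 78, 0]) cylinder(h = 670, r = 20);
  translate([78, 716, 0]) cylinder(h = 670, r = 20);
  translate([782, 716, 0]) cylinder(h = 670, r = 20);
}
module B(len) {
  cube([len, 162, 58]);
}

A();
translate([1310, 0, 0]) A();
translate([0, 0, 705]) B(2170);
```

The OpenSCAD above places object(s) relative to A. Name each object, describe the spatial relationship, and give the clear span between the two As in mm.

Second table starts at x = 1310; first ends at x = 860; clear span = 1310 − 860 = 450 mm.

A is a table. B is a beam. A beam spans the tops of two tables. The clear span between the two tables is 450 mm.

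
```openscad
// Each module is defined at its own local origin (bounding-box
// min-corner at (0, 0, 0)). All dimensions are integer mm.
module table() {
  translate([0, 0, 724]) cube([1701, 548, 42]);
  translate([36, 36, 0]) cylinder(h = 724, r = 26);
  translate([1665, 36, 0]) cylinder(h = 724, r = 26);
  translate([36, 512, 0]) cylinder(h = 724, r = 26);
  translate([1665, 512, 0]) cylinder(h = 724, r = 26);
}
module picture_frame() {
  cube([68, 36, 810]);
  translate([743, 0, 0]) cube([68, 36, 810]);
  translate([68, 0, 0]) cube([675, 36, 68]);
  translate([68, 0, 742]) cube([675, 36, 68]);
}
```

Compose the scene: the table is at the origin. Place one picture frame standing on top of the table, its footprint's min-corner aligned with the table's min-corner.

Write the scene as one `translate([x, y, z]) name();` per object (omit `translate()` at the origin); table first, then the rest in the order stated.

table();
translate([0, 0, 766]) picture_frame();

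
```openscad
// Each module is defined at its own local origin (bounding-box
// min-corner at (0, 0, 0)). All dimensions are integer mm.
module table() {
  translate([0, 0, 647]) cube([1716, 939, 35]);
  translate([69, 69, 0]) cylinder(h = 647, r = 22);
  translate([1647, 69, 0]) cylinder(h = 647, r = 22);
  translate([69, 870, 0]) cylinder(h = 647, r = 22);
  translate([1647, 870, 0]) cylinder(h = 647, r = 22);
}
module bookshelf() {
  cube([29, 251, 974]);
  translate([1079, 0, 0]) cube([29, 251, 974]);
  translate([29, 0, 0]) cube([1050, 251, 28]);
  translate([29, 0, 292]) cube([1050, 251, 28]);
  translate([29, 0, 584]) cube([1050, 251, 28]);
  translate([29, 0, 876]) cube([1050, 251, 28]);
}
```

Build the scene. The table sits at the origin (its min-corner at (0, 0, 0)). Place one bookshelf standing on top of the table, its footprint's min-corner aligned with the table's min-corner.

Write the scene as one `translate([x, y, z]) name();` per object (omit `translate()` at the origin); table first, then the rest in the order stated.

table();
translate([0, 0, 682]) bookshelf();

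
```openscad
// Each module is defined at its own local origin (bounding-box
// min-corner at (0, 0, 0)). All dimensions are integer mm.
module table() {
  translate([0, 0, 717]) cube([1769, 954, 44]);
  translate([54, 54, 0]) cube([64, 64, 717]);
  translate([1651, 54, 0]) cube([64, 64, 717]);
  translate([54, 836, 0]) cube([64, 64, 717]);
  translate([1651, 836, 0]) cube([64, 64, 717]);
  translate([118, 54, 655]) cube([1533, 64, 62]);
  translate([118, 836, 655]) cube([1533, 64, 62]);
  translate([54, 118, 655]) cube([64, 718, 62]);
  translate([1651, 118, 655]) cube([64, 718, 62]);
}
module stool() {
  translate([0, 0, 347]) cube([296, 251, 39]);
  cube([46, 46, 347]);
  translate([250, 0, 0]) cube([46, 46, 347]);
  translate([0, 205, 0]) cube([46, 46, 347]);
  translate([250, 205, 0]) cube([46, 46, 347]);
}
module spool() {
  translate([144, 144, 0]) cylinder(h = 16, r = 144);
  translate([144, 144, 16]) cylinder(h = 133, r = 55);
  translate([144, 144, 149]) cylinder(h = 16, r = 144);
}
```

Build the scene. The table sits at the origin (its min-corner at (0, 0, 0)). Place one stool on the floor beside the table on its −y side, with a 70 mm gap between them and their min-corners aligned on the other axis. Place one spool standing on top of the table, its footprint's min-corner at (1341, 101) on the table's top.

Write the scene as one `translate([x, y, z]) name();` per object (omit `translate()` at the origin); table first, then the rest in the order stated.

table();
translate([0, -321, 0]) stool();
translate([1341, 101, 761]) spool();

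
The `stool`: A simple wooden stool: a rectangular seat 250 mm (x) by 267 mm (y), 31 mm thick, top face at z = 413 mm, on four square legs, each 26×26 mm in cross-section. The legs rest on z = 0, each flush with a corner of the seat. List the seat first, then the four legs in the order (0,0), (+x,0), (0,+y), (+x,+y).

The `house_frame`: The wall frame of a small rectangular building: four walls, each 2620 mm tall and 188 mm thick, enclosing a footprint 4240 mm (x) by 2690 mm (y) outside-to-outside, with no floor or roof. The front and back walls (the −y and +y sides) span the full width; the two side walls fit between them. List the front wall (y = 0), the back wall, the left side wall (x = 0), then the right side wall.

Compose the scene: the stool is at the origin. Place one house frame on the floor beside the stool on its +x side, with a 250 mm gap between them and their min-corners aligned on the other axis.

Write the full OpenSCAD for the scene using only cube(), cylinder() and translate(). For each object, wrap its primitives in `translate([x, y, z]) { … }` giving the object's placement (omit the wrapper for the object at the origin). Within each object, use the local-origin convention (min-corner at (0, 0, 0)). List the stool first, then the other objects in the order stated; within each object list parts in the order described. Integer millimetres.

translate([0, 0, 382]) cube([250, 267, 31]);
cube([26, 26, 382]);
translate([224, 0, 0]) cube([26, 26, 382]);
translate([0, 241, 0]) cube([26, 26, 382]);
translate([224, 241, 0]) cube([26, 26, 382]);
translate([500, 0, 0]) {
  cube([4240, 188, 2620]);
  translate([0, 2502, 0]) cube([4240, 188, 2620]);
  translate([0, 188, 0]) cube([188, 2314, 2620]);
  translate([4052, 188, 0]) cube([188, 2314, 2620]);
}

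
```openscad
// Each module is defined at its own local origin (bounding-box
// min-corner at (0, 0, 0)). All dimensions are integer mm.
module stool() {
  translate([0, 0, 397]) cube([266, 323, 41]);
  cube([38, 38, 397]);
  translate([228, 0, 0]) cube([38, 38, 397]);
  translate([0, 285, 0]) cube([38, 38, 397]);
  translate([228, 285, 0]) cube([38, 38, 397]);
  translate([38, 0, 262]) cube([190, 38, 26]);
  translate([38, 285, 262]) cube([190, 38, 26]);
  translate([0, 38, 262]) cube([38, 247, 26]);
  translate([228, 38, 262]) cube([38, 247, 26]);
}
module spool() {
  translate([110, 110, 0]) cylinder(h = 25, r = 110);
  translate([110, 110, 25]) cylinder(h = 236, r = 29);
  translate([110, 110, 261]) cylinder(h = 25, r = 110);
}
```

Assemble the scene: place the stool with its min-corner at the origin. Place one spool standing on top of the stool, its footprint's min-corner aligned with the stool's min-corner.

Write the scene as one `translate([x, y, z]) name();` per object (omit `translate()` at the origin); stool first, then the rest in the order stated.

stool();
translate([0, 0, 438]) spool();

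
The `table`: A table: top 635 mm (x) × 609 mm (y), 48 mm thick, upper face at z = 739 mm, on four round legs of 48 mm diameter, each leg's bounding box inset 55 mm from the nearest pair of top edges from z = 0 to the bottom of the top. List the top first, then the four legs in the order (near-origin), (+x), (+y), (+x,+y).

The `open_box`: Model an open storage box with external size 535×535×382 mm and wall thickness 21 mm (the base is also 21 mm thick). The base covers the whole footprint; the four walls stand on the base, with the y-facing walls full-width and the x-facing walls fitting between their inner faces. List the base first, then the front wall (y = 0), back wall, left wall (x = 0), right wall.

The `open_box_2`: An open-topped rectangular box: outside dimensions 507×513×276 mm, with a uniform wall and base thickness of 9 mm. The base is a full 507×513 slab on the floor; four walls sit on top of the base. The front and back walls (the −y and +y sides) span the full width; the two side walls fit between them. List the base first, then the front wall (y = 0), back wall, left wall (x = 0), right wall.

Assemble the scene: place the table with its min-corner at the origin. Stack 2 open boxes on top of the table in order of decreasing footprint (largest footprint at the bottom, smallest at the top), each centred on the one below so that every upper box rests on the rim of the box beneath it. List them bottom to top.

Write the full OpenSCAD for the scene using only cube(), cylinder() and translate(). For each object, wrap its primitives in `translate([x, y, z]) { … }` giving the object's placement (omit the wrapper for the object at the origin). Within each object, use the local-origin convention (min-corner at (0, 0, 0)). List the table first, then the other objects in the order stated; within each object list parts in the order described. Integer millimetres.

translate([0, 0, 691]) cube([635, 609, 48]);
translate([79, 79, 0]) cylinder(h = 691, r = 24);
translate([556, 79, 0]) cylinder(h = 691, r = 24);
translate([79, 530, 0]) cylinder(h = 691, r = 24);
translate([556, 530, 0]) cylinder(h = 691, r = 24);
translate([50, 37, 739]) {
  cube([535, 535, 21]);
  translate([0, 0, 21]) cube([535, 21, 361]);
  translate([0, 514, 21]) cube([535, 21, 361]);
  translate([0, 21, 21]) cube([21, 493, 361]);
  translate([514, 21, 21]) cube([21, 493, 361]);
}
translate([64, 48, 1121]) {
  cube([507, 513, 9]);
  translate([0, 0, 9]) cube([507, 9, 267]);
  translate([0, 504, 9]) cube([507, 9, 267]);
  translate([0, 9, 9]) cube([9, 495, 267]);
  translate([498, 9, 9]) cube([9, 495, 267]);
}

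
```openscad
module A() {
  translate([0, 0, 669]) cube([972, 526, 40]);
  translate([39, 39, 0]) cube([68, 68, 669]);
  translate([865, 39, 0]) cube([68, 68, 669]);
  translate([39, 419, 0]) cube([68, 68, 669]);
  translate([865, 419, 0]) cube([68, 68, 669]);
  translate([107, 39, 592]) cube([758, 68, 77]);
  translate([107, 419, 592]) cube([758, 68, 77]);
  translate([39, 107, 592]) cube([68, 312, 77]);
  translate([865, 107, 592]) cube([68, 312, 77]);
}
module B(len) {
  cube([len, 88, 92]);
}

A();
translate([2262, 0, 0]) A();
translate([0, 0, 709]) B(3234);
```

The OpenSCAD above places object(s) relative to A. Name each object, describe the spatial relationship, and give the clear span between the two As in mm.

A is a table. B is a beam. A beam spans the tops of two tables. The clear span between the two tables is 1290 mm.

Second table starts at x = 2262; first ends at x = 972; clear span = 2262 − 972 = 1290 mm.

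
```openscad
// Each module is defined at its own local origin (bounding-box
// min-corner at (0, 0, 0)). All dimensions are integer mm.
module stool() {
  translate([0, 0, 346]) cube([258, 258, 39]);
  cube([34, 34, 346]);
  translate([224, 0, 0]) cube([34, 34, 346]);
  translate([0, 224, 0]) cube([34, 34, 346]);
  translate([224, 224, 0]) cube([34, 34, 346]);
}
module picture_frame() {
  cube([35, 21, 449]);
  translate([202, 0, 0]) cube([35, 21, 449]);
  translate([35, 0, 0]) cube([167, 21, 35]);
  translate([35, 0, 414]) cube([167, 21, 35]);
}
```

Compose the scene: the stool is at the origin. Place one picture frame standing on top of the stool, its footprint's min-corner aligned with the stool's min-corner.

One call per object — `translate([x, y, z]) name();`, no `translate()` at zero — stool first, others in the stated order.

stool();
translate([0, 0, 385]) picture_frame();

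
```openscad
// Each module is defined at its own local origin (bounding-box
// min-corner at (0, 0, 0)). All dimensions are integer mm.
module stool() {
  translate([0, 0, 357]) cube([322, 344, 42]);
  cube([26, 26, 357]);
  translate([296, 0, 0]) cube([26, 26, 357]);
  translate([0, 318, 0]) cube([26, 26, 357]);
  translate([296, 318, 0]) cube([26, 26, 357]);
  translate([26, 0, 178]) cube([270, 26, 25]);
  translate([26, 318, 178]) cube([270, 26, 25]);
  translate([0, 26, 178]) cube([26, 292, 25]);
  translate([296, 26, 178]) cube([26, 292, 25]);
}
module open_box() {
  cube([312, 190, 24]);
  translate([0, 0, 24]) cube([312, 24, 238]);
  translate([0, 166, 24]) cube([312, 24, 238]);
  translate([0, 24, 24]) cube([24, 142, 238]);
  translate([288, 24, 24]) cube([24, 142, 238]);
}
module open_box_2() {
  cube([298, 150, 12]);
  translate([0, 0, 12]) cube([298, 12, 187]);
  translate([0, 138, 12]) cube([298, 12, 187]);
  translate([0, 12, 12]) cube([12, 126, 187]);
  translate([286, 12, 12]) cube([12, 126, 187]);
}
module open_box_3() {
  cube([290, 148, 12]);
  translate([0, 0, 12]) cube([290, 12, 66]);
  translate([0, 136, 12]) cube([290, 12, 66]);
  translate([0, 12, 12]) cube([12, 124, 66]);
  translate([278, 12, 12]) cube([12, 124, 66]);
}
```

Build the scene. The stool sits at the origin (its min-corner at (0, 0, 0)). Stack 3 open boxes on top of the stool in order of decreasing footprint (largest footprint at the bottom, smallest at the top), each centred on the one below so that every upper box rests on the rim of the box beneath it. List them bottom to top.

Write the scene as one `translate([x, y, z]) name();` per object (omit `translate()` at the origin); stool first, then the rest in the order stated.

stool();
translate([5, 77, 399]) open_box();
translate([12, 97, 661]) open_box_2();
translate([16, 98, 860]) open_box_3();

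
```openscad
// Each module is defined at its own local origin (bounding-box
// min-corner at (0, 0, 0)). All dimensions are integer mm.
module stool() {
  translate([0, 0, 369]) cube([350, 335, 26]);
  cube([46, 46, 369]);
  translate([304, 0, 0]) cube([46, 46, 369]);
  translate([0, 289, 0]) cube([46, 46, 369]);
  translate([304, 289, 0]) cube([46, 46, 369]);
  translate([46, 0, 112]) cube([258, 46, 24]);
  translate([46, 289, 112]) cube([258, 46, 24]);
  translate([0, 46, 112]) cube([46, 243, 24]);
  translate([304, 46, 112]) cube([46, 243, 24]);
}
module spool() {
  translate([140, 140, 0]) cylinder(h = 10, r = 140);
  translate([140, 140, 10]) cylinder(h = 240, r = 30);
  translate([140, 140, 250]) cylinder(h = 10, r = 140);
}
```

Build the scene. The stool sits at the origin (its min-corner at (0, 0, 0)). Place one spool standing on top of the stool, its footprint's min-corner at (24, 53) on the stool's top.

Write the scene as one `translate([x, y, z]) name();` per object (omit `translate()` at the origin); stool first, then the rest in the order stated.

stool();
translate([24, 53, 395]) spool();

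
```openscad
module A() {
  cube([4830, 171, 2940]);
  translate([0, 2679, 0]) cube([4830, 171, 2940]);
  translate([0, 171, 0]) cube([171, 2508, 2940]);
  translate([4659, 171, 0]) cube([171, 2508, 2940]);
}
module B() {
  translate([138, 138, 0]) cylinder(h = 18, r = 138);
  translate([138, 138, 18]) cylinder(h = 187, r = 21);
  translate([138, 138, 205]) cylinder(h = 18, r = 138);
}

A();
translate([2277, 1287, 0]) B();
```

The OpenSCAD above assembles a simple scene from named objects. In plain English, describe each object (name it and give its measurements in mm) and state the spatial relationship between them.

A is the wall frame of a small rectangular building: four walls, each 2940 mm tall and 171 mm thick, enclosing a footprint 4830 mm (x) by 2850 mm (y) outside-to-outside, with no floor or roof. The front and back walls (the −y and +y sides) span the full width; the two side walls fit between them.

B is a spool: two coaxial disc flanges of radius 138 mm and thickness 18 mm, joined by a core cylinder of radius 21 mm and height 187 mm. The lower flange rests on z = 0 and the three cylinders share a vertical axis.

The spool sits inside the house frame, centred.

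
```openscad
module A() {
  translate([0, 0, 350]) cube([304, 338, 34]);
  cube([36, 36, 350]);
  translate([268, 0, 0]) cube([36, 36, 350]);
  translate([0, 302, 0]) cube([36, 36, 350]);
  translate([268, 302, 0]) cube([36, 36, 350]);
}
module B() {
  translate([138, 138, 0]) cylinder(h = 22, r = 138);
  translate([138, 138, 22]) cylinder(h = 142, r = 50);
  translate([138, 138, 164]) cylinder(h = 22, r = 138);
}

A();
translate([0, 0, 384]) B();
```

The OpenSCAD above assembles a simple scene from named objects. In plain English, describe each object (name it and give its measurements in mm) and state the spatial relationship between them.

A is a four-legged stool. The seat is 304×338 mm, 34 mm thick, top at z = 384 mm. It stands on four square legs, each 36×36 mm in cross-section, from z = 0 to the seat underside, each flush with a corner of the seat.

B is a spool: two coaxial disc flanges of radius 138 mm and thickness 22 mm, joined by a core cylinder of radius 50 mm and height 142 mm. The lower flange rests on z = 0 and the three cylinders share a vertical axis.

The spool is on top of the stool.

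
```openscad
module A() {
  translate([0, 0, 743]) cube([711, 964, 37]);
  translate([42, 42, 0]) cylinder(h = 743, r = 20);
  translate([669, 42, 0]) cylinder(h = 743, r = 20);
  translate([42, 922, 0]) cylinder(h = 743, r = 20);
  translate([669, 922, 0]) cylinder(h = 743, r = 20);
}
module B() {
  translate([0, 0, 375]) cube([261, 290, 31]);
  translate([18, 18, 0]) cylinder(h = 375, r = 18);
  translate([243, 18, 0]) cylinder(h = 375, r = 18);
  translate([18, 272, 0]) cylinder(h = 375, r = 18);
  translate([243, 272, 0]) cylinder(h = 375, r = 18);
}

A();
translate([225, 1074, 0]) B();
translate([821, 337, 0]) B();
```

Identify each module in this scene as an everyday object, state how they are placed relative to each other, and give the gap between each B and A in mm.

Each stool's nearest face is 110 mm from the table's bounding box.

A is a table. B is a stool. Two stools sit around the table at the +y, +x sides. The gap between each stool and the table is 110 mm.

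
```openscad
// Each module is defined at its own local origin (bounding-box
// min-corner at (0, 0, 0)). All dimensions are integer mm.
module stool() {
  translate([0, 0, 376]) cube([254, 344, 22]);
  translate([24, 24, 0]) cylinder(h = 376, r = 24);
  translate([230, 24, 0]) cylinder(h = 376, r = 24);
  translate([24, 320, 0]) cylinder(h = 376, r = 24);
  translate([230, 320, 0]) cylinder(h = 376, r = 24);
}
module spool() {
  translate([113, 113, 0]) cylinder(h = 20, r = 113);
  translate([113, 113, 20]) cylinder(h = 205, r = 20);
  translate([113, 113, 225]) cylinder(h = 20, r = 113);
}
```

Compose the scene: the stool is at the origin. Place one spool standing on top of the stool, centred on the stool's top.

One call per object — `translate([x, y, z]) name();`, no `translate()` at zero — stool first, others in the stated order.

stool();
translate([14, 59, 398]) spool();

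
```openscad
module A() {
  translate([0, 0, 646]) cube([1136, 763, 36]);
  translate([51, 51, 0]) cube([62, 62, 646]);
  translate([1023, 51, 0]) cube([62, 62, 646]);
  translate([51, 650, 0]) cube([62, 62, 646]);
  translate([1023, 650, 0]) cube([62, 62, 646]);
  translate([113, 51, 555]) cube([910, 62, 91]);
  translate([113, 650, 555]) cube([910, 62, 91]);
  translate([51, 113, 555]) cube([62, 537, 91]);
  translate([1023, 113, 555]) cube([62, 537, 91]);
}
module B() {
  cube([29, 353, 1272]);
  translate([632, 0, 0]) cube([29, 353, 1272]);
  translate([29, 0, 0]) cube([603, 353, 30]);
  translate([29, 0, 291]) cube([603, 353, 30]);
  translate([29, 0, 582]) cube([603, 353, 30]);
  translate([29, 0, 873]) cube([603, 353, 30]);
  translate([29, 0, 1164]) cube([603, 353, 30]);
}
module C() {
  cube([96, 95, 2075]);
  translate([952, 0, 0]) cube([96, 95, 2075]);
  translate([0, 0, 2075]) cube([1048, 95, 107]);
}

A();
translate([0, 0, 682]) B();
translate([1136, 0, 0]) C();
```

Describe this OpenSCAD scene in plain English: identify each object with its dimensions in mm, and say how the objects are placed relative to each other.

A is a rectangular dining table. The top is 1136×763×36 mm with its upper surface at z = 682 mm. It stands on four 62×62 mm square legs, each inset 51 mm from the nearest pair of top edges, running from the floor to the underside of the top. Four apron rails, 62 mm thick and 91 mm tall, run between adjacent legs with their top edges flush with the underside of the top and their outer faces flush with the legs' outer faces.

B is a bookshelf 661 mm wide overall, 353 mm deep and 1272 mm tall. The two sides are 29 mm thick vertical panels. 5 horizontal shelves of 30 mm thickness span between the inner faces of the sides; the lowest shelf sits on the floor and shelves are stacked with a clear vertical gap of 261 mm between each pair.

C is a rectangular door frame: two vertical jambs of 96×95 mm section, 2075 mm tall, with a clear opening 856 mm wide between their inner faces. A header 107 mm tall and 95 mm deep lies on top of the jambs and spans the full outside width.

The bookshelf is on top of the table. The door frame is against the table's +x side, with their −y faces flush.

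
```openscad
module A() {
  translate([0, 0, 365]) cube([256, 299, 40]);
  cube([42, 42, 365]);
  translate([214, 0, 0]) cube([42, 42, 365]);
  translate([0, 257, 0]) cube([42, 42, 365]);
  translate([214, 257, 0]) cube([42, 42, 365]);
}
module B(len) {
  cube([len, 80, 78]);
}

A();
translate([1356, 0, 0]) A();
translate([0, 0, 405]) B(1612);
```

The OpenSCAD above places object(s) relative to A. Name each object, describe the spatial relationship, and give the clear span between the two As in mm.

A is a stool. B is a beam. A beam spans the tops of two stools. The clear span between the two stools is 1100 mm.

Second stool starts at x = 1356; first ends at x = 256; clear span = 1356 − 256 = 1100 mm.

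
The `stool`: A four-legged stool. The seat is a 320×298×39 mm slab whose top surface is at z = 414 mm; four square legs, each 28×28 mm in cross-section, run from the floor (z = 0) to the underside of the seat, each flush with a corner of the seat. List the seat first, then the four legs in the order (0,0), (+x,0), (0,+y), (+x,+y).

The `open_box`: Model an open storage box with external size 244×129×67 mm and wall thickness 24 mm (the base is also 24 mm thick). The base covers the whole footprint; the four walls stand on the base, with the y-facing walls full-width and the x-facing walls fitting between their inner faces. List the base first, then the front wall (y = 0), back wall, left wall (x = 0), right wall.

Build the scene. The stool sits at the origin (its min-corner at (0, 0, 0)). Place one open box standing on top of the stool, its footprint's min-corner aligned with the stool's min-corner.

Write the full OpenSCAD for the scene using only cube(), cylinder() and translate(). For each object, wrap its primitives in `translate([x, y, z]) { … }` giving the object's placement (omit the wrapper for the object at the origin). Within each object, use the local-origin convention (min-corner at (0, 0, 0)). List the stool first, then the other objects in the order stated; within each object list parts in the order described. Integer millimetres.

translate([0, 0, 375]) cube([320, 298, 39]);
cube([28, 28, 375]);
translate([292, 0, 0]) cube([28, 28, 375]);
translate([0, 270, 0]) cube([28, 28, 375]);
translate([292, 270, 0]) cube([28, 28, 375]);
translate([0, 0, 414]) {
  cube([244, 129, 24]);
  translate([0, 0, 24]) cube([244, 24, 43]);
  translate([0, 105, 24]) cube([244, 24, 43]);
  translate([0, 24, 24]) cube([24, 81, 43]);
  translate([220, 24, 24]) cube([24, 81, 43]);
}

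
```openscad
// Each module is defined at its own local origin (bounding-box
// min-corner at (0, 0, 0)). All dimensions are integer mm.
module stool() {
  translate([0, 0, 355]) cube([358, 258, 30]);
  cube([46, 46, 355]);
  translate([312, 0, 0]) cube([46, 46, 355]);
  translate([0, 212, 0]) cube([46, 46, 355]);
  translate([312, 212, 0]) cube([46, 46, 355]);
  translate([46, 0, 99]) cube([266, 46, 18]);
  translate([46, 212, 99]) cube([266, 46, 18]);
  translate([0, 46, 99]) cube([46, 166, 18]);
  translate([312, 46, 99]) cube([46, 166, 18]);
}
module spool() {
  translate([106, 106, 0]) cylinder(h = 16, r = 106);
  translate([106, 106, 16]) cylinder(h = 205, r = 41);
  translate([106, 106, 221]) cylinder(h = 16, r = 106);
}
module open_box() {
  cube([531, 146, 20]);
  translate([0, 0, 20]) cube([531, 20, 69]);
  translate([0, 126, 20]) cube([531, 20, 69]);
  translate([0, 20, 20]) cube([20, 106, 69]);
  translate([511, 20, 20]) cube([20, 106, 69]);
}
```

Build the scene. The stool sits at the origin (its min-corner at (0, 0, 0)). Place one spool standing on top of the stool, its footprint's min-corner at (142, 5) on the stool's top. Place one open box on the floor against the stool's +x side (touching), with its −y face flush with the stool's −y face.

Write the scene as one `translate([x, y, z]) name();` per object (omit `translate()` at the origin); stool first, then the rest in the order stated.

stool();
translate([142, 5, 385]) spool();
translate([358, 0, 0]) open_box();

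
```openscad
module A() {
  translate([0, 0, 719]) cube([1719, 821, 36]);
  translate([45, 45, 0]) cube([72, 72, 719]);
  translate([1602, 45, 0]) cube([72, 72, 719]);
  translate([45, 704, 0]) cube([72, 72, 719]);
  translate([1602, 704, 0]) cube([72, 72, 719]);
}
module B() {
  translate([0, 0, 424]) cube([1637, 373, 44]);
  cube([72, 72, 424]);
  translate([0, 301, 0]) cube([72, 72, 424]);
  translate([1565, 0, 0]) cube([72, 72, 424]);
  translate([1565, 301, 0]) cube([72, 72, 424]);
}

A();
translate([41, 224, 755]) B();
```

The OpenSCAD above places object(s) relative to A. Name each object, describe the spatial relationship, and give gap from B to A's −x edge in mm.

A is a table. B is a bench. The bench is on top of the table, centred. The gap from the bench to the table's −x edge is 41 mm.

The bench's min-x is at 41; the table's min-x is 0; gap = 41 mm.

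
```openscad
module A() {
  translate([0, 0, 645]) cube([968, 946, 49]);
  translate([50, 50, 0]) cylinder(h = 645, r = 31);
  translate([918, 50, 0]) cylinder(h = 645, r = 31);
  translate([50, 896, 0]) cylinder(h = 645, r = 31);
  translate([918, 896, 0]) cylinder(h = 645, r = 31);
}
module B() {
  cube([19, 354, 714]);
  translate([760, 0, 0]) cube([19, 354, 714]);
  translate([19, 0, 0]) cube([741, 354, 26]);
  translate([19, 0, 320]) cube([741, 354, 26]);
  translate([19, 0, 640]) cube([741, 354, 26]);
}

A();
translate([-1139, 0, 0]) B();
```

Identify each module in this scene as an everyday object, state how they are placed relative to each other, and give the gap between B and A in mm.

The bookshelf's nearest face is 360 mm from the table's −x face.

A is a table. B is a bookshelf. The bookshelf is on the floor beside the table on its −x side. The gap between the bookshelf and the table is 360 mm.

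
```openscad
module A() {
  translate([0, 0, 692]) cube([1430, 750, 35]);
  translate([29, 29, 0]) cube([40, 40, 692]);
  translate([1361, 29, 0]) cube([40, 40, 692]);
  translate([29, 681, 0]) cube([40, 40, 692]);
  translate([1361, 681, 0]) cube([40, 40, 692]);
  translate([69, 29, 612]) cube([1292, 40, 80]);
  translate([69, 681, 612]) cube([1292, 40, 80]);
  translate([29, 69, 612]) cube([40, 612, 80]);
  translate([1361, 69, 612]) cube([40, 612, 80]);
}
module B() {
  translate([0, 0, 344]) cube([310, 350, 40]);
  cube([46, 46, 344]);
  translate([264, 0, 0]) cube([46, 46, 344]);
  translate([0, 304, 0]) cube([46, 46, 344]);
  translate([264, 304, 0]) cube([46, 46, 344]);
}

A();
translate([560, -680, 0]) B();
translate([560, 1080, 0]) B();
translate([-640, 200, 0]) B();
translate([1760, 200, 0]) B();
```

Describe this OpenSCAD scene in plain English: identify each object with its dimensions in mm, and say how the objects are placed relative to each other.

A is a table: top 1430 mm (x) × 750 mm (y), 35 mm thick, upper face at z = 727 mm, on four 40×40 mm square legs, each inset 29 mm from the nearest pair of top edges, running from z = 0 to the bottom of the top. Four apron rails, 40 mm thick and 80 mm tall, run between adjacent legs with their top edges flush with the underside of the top and their outer faces flush with the legs' outer faces.

B is a four-legged stool. The seat is a 310×350×40 mm slab whose top surface is at z = 384 mm; four square legs, each 46×46 mm in cross-section, run from the floor (z = 0) to the underside of the seat, each flush with a corner of the seat.

Four stools sit around the table at the −y, +y, −x, +x sides.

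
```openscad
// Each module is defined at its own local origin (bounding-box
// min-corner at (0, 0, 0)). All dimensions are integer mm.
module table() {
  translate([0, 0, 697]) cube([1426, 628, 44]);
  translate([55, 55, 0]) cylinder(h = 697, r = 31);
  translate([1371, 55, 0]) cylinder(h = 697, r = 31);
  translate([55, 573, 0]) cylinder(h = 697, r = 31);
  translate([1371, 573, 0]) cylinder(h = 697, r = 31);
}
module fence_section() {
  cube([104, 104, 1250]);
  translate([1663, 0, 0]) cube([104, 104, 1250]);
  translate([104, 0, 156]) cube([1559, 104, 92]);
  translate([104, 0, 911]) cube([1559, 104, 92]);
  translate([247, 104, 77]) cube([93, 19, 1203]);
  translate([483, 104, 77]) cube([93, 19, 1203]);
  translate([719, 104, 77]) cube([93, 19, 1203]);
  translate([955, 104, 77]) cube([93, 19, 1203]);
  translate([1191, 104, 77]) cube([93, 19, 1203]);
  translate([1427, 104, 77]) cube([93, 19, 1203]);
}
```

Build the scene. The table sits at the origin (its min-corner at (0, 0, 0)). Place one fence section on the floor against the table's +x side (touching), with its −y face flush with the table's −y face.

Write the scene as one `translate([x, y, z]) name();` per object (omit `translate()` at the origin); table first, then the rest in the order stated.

table();
translate([1426, 0, 0]) fence_section();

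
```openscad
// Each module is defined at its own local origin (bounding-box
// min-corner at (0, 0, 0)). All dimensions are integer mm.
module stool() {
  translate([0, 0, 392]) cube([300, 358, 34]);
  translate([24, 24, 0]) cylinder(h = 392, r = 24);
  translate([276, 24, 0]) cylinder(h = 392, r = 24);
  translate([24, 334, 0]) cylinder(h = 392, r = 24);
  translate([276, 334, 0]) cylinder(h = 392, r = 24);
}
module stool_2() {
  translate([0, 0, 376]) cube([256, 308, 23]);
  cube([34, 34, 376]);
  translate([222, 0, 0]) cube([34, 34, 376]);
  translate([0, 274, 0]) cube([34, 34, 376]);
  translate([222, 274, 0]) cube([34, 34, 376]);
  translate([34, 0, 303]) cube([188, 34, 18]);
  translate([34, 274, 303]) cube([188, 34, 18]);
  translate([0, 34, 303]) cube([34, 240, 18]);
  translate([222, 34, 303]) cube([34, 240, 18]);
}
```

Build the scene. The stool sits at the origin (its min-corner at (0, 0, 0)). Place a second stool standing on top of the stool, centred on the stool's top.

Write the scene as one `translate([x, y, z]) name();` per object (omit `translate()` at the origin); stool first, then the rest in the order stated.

stool();
translate([22, 25, 426]) stool_2();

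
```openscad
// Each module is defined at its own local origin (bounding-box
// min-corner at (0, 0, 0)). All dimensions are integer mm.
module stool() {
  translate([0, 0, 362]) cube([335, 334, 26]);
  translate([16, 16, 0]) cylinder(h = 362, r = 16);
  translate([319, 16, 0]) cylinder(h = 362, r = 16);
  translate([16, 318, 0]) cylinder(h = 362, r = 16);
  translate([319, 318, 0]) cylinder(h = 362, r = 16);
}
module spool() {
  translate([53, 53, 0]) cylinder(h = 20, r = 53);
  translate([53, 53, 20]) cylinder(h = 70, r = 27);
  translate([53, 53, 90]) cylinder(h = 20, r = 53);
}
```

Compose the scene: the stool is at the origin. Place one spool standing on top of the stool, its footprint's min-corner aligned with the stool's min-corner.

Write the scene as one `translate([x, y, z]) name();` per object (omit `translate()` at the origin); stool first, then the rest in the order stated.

stool();
translate([0, 0, 388]) spool();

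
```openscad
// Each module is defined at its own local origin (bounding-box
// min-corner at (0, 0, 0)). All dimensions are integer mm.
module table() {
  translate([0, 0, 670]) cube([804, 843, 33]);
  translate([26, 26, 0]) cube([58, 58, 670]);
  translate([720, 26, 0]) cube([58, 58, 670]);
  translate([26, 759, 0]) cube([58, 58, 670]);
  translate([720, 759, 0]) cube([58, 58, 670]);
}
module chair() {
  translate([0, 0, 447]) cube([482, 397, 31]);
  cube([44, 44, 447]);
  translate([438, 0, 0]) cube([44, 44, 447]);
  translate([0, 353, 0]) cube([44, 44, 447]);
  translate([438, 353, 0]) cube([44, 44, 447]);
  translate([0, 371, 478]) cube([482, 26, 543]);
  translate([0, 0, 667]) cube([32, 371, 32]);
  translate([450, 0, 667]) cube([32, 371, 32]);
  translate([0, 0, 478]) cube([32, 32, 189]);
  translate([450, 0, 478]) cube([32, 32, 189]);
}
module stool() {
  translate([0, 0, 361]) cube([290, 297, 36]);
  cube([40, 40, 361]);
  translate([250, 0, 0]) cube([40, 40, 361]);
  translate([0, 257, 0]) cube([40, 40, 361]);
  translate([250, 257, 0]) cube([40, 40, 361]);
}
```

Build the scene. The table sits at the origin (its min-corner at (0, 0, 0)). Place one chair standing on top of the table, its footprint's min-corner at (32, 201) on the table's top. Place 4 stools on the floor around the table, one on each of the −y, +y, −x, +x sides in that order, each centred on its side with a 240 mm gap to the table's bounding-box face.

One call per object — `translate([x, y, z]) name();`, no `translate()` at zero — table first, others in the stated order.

table();
translate([32, 201, 703]) chair();
translate([257, -537, 0]) stool();
translate([257, 1083, 0]) stool();
translate([-530, 273, 0]) stool();
translate([1044, 273, 0]) stool();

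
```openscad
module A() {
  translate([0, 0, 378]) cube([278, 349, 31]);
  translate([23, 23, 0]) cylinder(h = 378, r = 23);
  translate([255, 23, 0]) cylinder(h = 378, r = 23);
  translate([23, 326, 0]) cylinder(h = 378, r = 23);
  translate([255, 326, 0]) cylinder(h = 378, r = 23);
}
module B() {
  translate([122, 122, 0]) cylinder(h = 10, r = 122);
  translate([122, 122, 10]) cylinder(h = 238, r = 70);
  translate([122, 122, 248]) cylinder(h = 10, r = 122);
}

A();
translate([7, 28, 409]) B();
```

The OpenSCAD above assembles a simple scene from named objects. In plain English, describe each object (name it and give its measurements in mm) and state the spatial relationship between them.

A is a four-legged stool. The seat is a 278×349×31 mm slab whose top surface is at z = 409 mm; four round legs, each 46 mm in diameter, run from the floor (z = 0) to the underside of the seat, each leg's axis is inset half a diameter from the nearest pair of seat edges (so the leg's bounding box is flush with the corner).

B is a spool: two coaxial disc flanges of radius 122 mm and thickness 10 mm, joined by a core cylinder of radius 70 mm and height 238 mm. The lower flange rests on z = 0 and the three cylinders share a vertical axis.

The spool is on top of the stool.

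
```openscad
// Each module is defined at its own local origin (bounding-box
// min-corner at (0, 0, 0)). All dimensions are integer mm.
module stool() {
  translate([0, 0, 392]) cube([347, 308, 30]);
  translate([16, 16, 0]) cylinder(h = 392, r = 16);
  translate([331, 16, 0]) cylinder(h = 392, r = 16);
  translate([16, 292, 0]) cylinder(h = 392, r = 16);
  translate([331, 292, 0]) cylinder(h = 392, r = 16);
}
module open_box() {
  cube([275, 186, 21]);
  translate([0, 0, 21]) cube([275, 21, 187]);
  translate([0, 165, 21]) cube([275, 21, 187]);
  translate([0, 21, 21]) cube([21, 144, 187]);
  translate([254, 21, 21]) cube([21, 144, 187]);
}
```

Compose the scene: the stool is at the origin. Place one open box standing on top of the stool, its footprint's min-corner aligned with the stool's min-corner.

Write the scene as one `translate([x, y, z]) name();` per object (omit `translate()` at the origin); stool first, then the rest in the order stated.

stool();
translate([0, 0, 422]) open_box();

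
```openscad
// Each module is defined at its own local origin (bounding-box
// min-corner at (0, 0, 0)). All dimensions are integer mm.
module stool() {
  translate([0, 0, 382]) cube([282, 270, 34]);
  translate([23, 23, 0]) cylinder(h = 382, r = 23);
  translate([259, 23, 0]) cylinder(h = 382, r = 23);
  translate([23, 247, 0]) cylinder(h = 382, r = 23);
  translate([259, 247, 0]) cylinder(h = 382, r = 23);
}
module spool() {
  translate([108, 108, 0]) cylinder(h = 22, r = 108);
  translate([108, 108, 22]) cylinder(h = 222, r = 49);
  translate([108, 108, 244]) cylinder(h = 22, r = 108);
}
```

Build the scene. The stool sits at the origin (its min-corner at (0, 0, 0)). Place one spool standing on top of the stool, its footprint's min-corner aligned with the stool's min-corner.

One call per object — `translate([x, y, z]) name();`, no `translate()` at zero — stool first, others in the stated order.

stool();
translate([0, 0, 416]) spool();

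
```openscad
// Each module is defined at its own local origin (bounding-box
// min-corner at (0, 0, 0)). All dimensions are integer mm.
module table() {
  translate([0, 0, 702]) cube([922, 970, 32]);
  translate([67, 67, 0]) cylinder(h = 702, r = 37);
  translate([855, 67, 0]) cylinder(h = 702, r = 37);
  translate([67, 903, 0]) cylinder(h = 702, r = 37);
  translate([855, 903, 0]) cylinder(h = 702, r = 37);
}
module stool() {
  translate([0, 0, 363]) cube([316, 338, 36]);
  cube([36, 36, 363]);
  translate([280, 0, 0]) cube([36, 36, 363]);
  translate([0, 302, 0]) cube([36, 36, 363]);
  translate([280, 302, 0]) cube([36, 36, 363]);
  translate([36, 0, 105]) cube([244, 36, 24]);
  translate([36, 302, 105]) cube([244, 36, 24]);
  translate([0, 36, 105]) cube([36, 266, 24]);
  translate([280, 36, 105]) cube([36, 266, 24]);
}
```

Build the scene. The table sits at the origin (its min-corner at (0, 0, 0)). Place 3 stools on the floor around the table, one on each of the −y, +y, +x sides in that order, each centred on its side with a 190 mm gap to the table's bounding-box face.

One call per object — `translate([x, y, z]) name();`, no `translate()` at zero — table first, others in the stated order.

table();
translate([303, -528, 0]) stool();
translate([303, 1160, 0]) stool();
translate([1112, 316, 0]) stool();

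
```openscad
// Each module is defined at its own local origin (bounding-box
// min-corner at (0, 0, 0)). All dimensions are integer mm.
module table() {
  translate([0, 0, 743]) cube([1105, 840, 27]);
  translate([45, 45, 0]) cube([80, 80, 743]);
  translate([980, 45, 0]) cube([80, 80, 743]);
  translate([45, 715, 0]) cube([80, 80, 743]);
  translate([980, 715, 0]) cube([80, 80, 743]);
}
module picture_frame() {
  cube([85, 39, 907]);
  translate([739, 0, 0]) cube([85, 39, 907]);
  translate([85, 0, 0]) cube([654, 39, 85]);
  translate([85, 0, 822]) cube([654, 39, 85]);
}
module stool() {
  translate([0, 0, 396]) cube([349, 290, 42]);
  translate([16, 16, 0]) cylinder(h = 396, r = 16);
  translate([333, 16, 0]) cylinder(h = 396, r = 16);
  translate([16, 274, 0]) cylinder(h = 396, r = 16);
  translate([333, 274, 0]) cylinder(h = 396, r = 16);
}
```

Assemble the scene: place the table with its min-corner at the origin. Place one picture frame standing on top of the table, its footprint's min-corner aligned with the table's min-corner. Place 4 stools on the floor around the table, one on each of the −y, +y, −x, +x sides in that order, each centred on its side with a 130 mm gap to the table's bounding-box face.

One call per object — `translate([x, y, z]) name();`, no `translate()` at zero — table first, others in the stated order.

table();
translate([0, 0, 770]) picture_frame();
translate([378, -420, 0]) stool();
translate([378, 970, 0]) stool();
translate([-479, 275, 0]) stool();
translate([1235, 275, 0]) stool();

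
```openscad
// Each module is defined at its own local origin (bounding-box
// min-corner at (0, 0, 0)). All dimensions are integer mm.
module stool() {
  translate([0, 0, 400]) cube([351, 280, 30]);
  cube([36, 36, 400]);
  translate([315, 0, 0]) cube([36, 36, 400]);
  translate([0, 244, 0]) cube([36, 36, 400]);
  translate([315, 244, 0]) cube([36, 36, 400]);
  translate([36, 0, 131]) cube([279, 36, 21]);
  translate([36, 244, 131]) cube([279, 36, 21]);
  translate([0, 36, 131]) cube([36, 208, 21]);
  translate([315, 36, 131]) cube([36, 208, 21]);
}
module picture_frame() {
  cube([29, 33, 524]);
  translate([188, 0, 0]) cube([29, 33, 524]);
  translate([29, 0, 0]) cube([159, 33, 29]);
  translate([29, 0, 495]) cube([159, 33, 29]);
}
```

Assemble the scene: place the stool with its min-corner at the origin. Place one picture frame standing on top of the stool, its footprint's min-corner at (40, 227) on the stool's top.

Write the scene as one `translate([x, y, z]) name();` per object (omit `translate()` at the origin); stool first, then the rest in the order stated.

stool();
translate([40, 227, 430]) picture_frame();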